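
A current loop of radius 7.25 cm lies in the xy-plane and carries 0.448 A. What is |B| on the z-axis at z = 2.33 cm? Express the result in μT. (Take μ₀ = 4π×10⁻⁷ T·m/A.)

B ≈ 3.35 μT

On the axis of a circular loop, B = μ₀IR² / [2(R²+z²)^(3/2)].
R² + z² = (0.0725)² + (0.0233)² = 0.005799 m², and (R²+z²)^(3/2) = 4.42×10⁻⁴ m³.
B = (4π×10⁻⁷ × 0.448 × 0.005256) / (2 × 4.42×10⁻⁴) = 3.35×10⁻⁶ T.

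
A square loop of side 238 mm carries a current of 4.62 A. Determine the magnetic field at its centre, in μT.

Each side is a finite straight segment at perpendicular distance d = a/(2 tan(π/4)) = 0.119 m from the centre, with end-angles ±π/4.
One side contributes B₁ = (μ₀I/4πd)·2 sin(π/4) = 5.49×10⁻⁶ T.
All 4 sides add in the same direction: B = 4 × 5.49×10⁻⁶ = 2.20×10⁻⁵ T.

B ≈ 22.0 μT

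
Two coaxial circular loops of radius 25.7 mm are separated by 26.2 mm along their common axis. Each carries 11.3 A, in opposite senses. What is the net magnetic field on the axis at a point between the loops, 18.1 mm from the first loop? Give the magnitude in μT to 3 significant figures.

B ≈ 88.7 μT

Each loop contributes B = μ₀IR²/[2(R²+z²)^(3/2)] on the axis, with z measured from that loop.
Loop 1 (z = 0.0181 m): B₁ = 1.51×10⁻⁴ T. Loop 2 (z = 0.0081 m): B₂ = 2.40×10⁻⁴ T.
The fields oppose: B = |B₁ − B₂| = 8.87×10⁻⁵ T.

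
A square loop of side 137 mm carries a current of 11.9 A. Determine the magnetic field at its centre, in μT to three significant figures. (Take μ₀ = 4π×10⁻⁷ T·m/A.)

Each side is a finite straight segment at perpendicular distance d = a/(2 tan(π/4)) = 0.0685 m from the centre, with end-angles ±π/4.
One side contributes B₁ = (μ₀I/4πd)·2 sin(π/4) = 2.46×10⁻⁵ T.
All 4 sides add in the same direction: B = 4 × 2.46×10⁻⁵ = 9.83×10⁻⁵ T.

B ≈ 98.3 μT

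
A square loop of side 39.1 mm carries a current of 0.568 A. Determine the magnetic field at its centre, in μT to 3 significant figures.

Each side is a finite straight segment at perpendicular distance d = a/(2 tan(π/4)) = 0.01955 m from the centre, with end-angles ±π/4.
One side contributes B₁ = (μ₀I/4πd)·2 sin(π/4) = 4.11×10⁻⁶ T.
All 4 sides add in the same direction: B = 4 × 4.11×10⁻⁶ = 1.64×10⁻⁵ T.

B ≈ 16.4 μT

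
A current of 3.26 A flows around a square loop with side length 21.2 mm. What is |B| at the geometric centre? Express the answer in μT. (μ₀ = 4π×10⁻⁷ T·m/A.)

B ≈ 174 μT

Each side is a finite straight segment at perpendicular distance d = a/(2 tan(π/4)) = 0.0106 m from the centre, with end-angles ±π/4.
One side contributes B₁ = (μ₀I/4πd)·2 sin(π/4) = 4.35×10⁻⁵ T.
All 4 sides add in the same direction: B = 4 × 4.35×10⁻⁵ = 1.74×10⁻⁴ T.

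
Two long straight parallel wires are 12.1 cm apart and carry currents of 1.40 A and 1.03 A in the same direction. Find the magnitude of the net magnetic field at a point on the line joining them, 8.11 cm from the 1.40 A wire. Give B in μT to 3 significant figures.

B ≈ 1.71 μT

Each long wire gives B = μ₀I/(2πd). Distances are d₁ = 0.0811 m and d₂ = 0.0399 m.
B₁ = 3.45×10⁻⁶ T, B₂ = 5.16×10⁻⁶ T.
Between parallel currents the two contributions point in opposite directions, so they subtract. B = |B₁ − B₂| = |3.45×10⁻⁶ − 5.16×10⁻⁶| = 1.71×10⁻⁶ T.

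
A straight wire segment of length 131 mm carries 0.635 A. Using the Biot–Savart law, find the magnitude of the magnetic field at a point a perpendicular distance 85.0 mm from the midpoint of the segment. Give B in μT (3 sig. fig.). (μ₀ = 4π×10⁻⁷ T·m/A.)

B ≈ 0.912 μT

For a finite straight segment, B = (μ₀I/4πd)(sinθ₁ + sinθ₂), where θ₁, θ₂ are the angles from the perpendicular to each end.
The perpendicular from the point meets the wire at its midpoint, so each end is L/2 = 0.0655 m away along the wire.
sinθ₁ = 0.0655/√(0.0655²+0.085²) = 0.6104; sinθ₂ = 0.0655/√(0.0655²+0.085²) = 0.6104.
B = (4π×10⁻⁷ × 0.635) / (4π × 0.085) × (0.6104 + 0.6104) = 9.12×10⁻⁷ T.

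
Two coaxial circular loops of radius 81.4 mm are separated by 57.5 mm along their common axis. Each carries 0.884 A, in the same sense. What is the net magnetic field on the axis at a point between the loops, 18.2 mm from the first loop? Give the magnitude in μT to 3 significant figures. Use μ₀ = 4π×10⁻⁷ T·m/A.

B ≈ 11.3 μT

Each loop contributes B = μ₀IR²/[2(R²+z²)^(3/2)] on the axis, with z measured from that loop.
Loop 1 (z = 0.0182 m): B₁ = 6.34×10⁻⁶ T. Loop 2 (z = 0.0393 m): B₂ = 4.98×10⁻⁶ T.
The fields add: B = B₁ + B₂ = 1.13×10⁻⁵ T.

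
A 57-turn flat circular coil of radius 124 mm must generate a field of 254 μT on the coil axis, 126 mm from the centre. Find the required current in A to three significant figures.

For an N-turn coil, B = Nμ₀IR²/[2(R²+z²)^(3/2)] with R = 0.124 m, z = 0.126 m, so I = 2B(R²+z²)^(3/2)/(Nμ₀R²) = 2 × 2.54×10⁻⁴ × 5.52×10⁻³ / (57 × 4π×10⁻⁷ × 0.01538) = 2.55 A.

I ≈ 2.55 A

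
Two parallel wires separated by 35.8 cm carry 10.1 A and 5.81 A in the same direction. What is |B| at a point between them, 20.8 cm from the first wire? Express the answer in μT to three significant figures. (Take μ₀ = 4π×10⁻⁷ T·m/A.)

B ≈ 1.96 μT

Each long wire gives B = μ₀I/(2πd). Distances are d₁ = 0.208 m and d₂ = 0.15 m.
B₁ = 9.71×10⁻⁶ T, B₂ = 7.75×10⁻⁶ T.
Between parallel currents the two contributions point in opposite directions, so they subtract. B = |B₁ − B₂| = |9.71×10⁻⁶ − 7.75×10⁻⁶| = 1.96×10⁻⁶ T.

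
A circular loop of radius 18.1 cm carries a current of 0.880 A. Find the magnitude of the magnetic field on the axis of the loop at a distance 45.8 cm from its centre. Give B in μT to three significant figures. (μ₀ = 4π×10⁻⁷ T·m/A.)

On the axis of a circular loop, B = μ₀IR² / [2(R²+z²)^(3/2)].
R² + z² = (0.181)² + (0.458)² = 0.2425 m², and (R²+z²)^(3/2) = 0.119 m³.
B = (4π×10⁻⁷ × 0.880 × 0.03276) / (2 × 0.119) = 1.52×10⁻⁷ T.

B ≈ 0.152 μT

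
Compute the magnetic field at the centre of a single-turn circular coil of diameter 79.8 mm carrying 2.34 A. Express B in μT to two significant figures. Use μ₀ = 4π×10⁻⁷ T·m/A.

B ≈ 37 μT

At the centre of a circular loop the Biot–Savart law gives B = μ₀I/(2R) (so R = 0.0399 m).
B = (4π×10⁻⁷ × 2.34) / (2 × 0.0399) = 3.68×10⁻⁵ T.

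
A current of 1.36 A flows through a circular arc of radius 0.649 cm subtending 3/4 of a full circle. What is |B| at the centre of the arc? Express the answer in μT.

The Biot–Savart field of a circular arc at its centre is B = μ₀Iφ/(4πR), with φ = 4.712 rad.
B = (4π×10⁻⁷ × 1.36 × 4.712) / (4π × 0.00649) = 9.87×10⁻⁵ T.

B ≈ 98.7 μT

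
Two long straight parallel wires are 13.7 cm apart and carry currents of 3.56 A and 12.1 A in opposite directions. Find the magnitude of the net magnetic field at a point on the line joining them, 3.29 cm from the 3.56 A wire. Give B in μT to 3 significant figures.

Each long wire gives B = μ₀I/(2πd). Distances are d₁ = 0.0329 m and d₂ = 0.1041 m.
B₁ = 2.16×10⁻⁵ T, B₂ = 2.32×10⁻⁵ T.
Between antiparallel currents both contributions point the same way, so they add. B = B₁ + B₂ = 2.16×10⁻⁵ + 2.32×10⁻⁵ = 4.49×10⁻⁵ T.

B ≈ 44.9 μT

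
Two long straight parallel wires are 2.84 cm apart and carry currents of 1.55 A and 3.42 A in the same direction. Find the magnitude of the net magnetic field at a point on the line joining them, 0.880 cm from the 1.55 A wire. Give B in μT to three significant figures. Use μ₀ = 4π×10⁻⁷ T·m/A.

B ≈ 0.329 μT

Each long wire gives B = μ₀I/(2πd). Distances are d₁ = 0.0088 m and d₂ = 0.0196 m.
B₁ = 3.52×10⁻⁵ T, B₂ = 3.49×10⁻⁵ T.
Between parallel currents the two contributions point in opposite directions, so they subtract. B = |B₁ − B₂| = |3.52×10⁻⁵ − 3.49×10⁻⁵| = 3.29×10⁻⁷ T.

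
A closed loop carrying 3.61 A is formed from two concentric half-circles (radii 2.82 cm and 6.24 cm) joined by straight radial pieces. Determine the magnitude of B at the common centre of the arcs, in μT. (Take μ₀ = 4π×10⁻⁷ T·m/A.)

The radial connectors point toward the centre, so dl × r̂ = 0 and they contribute nothing.
Each semicircle gives μ₀I/(4R): inner arc 4.02×10⁻⁵ T, outer arc 1.82×10⁻⁵ T.
The two arcs carry current in opposite angular senses, so their fields oppose: B = |4.02×10⁻⁵ − 1.82×10⁻⁵| = 2.20×10⁻⁵ T.

B ≈ 22.0 μT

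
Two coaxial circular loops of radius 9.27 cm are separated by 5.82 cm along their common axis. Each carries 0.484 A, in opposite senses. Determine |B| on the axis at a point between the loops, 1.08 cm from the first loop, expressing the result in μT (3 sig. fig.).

B ≈ 0.899 μT

Each loop contributes B = μ₀IR²/[2(R²+z²)^(3/2)] on the axis, with z measured from that loop.
Loop 1 (z = 0.0108 m): B₁ = 3.21×10⁻⁶ T. Loop 2 (z = 0.0474 m): B₂ = 2.32×10⁻⁶ T.
The fields oppose: B = |B₁ − B₂| = 8.99×10⁻⁷ T.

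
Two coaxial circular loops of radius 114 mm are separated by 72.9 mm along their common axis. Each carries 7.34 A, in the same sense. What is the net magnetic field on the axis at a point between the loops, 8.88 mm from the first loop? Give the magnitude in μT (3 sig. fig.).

B ≈ 66.9 μT

Each loop contributes B = μ₀IR²/[2(R²+z²)^(3/2)] on the axis, with z measured from that loop.
Loop 1 (z = 0.00888 m): B₁ = 4.01×10⁻⁵ T. Loop 2 (z = 0.06402 m): B₂ = 2.68×10⁻⁵ T.
The fields add: B = B₁ + B₂ = 6.69×10⁻⁵ T.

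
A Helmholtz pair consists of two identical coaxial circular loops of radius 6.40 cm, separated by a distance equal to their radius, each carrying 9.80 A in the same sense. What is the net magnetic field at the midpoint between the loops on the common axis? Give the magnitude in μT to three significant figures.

B ≈ 138 μT

Each loop contributes B = μ₀IR²/[2(R²+z²)^(3/2)] on the axis, with z measured from that loop.
Loop 1 (z = 0.032 m): B₁ = 6.88×10⁻⁵ T. Loop 2 (z = 0.032 m): B₂ = 6.88×10⁻⁵ T.
The fields add: B = B₁ + B₂ = 1.38×10⁻⁴ T.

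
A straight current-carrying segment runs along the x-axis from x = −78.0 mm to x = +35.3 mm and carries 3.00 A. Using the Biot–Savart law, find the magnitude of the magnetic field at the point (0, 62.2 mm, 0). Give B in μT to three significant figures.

B ≈ 6.15 μT

For a finite straight segment, B = (μ₀I/4πd)(sinθ₁ + sinθ₂), where θ₁, θ₂ are the angles from the perpendicular to each end.
The perpendicular distance is d = 0.0622 m; the end-offsets along the wire are a = 0.078 m and b = 0.0353 m.
sinθ₁ = 0.078/√(0.078²+0.0622²) = 0.7818; sinθ₂ = 0.0353/√(0.0353²+0.0622²) = 0.4936.
B = (4π×10⁻⁷ × 3.00) / (4π × 0.0622) × (0.7818 + 0.4936) = 6.15×10⁻⁶ T.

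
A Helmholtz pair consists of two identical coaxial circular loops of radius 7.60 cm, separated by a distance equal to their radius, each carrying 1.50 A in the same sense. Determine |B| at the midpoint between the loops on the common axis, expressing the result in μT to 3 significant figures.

B ≈ 17.7 μT

Each loop contributes B = μ₀IR²/[2(R²+z²)^(3/2)] on the axis, with z measured from that loop.
Loop 1 (z = 0.038 m): B₁ = 8.87×10⁻⁶ T. Loop 2 (z = 0.038 m): B₂ = 8.87×10⁻⁶ T.
The fields add: B = B₁ + B₂ = 1.77×10⁻⁵ T.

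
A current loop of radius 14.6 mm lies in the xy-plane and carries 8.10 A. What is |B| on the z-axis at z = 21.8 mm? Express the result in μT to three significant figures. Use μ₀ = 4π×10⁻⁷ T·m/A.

B ≈ 60.1 μT

On the axis of a circular loop, B = μ₀IR² / [2(R²+z²)^(3/2)].
R² + z² = (0.0146)² + (0.0218)² = 0.0006884 m², and (R²+z²)^(3/2) = 1.81×10⁻⁵ m³.
B = (4π×10⁻⁷ × 8.10 × 0.0002132) / (2 × 1.81×10⁻⁵) = 6.01×10⁻⁵ T.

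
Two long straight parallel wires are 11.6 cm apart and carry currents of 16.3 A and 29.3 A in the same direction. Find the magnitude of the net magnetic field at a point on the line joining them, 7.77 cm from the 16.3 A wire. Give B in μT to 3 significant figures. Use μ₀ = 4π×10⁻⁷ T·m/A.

B ≈ 111 μT

Each long wire gives B = μ₀I/(2πd). Distances are d₁ = 0.0777 m and d₂ = 0.0383 m.
B₁ = 4.20×10⁻⁵ T, B₂ = 1.53×10⁻⁴ T.
Between parallel currents the two contributions point in opposite directions, so they subtract. B = |B₁ − B₂| = |4.20×10⁻⁵ − 1.53×10⁻⁴| = 1.11×10⁻⁴ T.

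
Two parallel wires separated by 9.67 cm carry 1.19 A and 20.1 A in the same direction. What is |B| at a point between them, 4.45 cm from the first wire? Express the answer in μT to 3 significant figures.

B ≈ 71.7 μT

Each long wire gives B = μ₀I/(2πd). Distances are d₁ = 0.0445 m and d₂ = 0.0522 m.
B₁ = 5.35×10⁻⁶ T, B₂ = 7.70×10⁻⁵ T.
Between parallel currents the two contributions point in opposite directions, so they subtract. B = |B₁ − B₂| = |5.35×10⁻⁶ − 7.70×10⁻⁵| = 7.17×10⁻⁵ T.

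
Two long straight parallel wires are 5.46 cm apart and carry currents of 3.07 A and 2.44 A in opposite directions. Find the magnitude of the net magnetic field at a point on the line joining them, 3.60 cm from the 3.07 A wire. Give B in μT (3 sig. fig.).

B ≈ 43.3 μT

Each long wire gives B = μ₀I/(2πd). Distances are d₁ = 0.036 m and d₂ = 0.0186 m.
B₁ = 1.71×10⁻⁵ T, B₂ = 2.62×10⁻⁵ T.
Between antiparallel currents both contributions point the same way, so they add. B = B₁ + B₂ = 1.71×10⁻⁵ + 2.62×10⁻⁵ = 4.33×10⁻⁵ T.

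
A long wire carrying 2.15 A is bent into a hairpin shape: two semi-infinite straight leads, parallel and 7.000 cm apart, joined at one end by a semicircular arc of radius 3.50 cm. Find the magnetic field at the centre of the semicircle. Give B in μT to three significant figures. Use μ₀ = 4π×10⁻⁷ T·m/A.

B ≈ 31.6 μT

The semicircular arc contributes B_arc = μ₀I·π/(4πR) = μ₀I/(4R) = 1.93×10⁻⁵ T.
Each semi-infinite lead is at perpendicular distance R = 0.035 m from the centre, with the perpendicular foot at its near end, so it contributes μ₀I/(4πR); both point the same way, together 1.23×10⁻⁵ T.
Arc and leads all point the same direction: B = 1.93×10⁻⁵ + 1.23×10⁻⁵ = 3.16×10⁻⁵ T.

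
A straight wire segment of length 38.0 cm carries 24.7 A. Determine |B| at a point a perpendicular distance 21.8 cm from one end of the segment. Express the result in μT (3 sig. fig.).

For a finite straight segment, B = (μ₀I/4πd)(sinθ₁ + sinθ₂), where θ₁, θ₂ are the angles from the perpendicular to each end.
The perpendicular foot is at one end, so the two end-offsets along the wire are 0 and L = 0.38 m.
sinθ₁ = 0/√(0²+0.218²) = 0.0000; sinθ₂ = 0.38/√(0.38²+0.218²) = 0.8674.
B = (4π×10⁻⁷ × 24.7) / (4π × 0.218) × (0.0000 + 0.8674) = 9.83×10⁻⁶ T.

B ≈ 9.83 μT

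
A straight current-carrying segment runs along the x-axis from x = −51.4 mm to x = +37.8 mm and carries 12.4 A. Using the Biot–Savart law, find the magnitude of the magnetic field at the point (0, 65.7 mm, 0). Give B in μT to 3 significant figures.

B ≈ 21.0 μT

For a finite straight segment, B = (μ₀I/4πd)(sinθ₁ + sinθ₂), where θ₁, θ₂ are the angles from the perpendicular to each end.
The perpendicular distance is d = 0.0657 m; the end-offsets along the wire are a = 0.0514 m and b = 0.0378 m.
sinθ₁ = 0.0514/√(0.0514²+0.0657²) = 0.6162; sinθ₂ = 0.0378/√(0.0378²+0.0657²) = 0.4987.
B = (4π×10⁻⁷ × 12.4) / (4π × 0.0657) × (0.6162 + 0.4987) = 2.10×10⁻⁵ T.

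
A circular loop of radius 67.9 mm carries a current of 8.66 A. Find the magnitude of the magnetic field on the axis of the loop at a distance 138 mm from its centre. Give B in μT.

On the axis of a circular loop, B = μ₀IR² / [2(R²+z²)^(3/2)].
R² + z² = (0.0679)² + (0.138)² = 0.02365 m², and (R²+z²)^(3/2) = 3.64×10⁻³ m³.
B = (4π×10⁻⁷ × 8.66 × 0.00461) / (2 × 3.64×10⁻³) = 6.90×10⁻⁶ T.

B ≈ 6.90 μT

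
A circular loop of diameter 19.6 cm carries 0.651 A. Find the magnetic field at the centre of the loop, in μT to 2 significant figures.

B ≈ 4.2 μT

At the centre of a circular loop the Biot–Savart law gives B = μ₀I/(2R) (so R = 0.098 m).
B = (4π×10⁻⁷ × 0.651) / (2 × 0.098) = 4.17×10⁻⁶ T.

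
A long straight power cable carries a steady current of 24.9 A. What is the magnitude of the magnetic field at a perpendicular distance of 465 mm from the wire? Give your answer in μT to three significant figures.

B ≈ 10.7 μT

For an infinitely long straight wire, B = μ₀I/(2πd).
B = (4π×10⁻⁷ × 24.9) / (2π × 0.465) = 1.07×10⁻⁵ T.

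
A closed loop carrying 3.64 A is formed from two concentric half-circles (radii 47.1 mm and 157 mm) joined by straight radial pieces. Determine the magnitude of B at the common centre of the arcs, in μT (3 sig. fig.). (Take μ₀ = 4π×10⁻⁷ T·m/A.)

The radial connectors point toward the centre, so dl × r̂ = 0 and they contribute nothing.
Each semicircle gives μ₀I/(4R): inner arc 2.43×10⁻⁵ T, outer arc 7.28×10⁻⁶ T.
The two arcs carry current in opposite angular senses, so their fields oppose: B = |2.43×10⁻⁵ − 7.28×10⁻⁶| = 1.70×10⁻⁵ T.

B ≈ 17.0 μT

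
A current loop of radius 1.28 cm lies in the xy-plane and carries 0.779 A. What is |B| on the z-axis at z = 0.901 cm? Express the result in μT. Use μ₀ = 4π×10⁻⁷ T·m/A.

B ≈ 20.9 μT

On the axis of a circular loop, B = μ₀IR² / [2(R²+z²)^(3/2)].
R² + z² = (0.0128)² + (0.00901)² = 0.000245 m², and (R²+z²)^(3/2) = 3.84×10⁻⁶ m³.
B = (4π×10⁻⁷ × 0.779 × 0.0001638) / (2 × 3.84×10⁻⁶) = 2.09×10⁻⁵ T.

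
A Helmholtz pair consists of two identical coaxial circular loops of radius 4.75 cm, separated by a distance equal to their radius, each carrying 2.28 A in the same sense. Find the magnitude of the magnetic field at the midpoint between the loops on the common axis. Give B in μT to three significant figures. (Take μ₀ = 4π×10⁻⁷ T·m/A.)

Each loop contributes B = μ₀IR²/[2(R²+z²)^(3/2)] on the axis, with z measured from that loop.
Loop 1 (z = 0.02375 m): B₁ = 2.16×10⁻⁵ T. Loop 2 (z = 0.02375 m): B₂ = 2.16×10⁻⁵ T.
The fields add: B = B₁ + B₂ = 4.32×10⁻⁵ T.

B ≈ 43.2 μT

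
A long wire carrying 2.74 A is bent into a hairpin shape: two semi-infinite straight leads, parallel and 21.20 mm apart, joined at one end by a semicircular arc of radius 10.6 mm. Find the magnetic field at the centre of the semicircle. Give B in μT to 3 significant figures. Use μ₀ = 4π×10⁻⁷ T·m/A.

The semicircular arc contributes B_arc = μ₀I·π/(4πR) = μ₀I/(4R) = 8.12×10⁻⁵ T.
Each semi-infinite lead is at perpendicular distance R = 0.0106 m from the centre, with the perpendicular foot at its near end, so it contributes μ₀I/(4πR); both point the same way, together 5.17×10⁻⁵ T.
Arc and leads all point the same direction: B = 8.12×10⁻⁵ + 5.17×10⁻⁵ = 1.33×10⁻⁴ T.

B ≈ 133 μT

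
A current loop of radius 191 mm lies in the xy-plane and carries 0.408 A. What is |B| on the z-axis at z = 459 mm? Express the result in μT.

On the axis of a circular loop, B = μ₀IR² / [2(R²+z²)^(3/2)].
R² + z² = (0.191)² + (0.459)² = 0.2472 m², and (R²+z²)^(3/2) = 0.123 m³.
B = (4π×10⁻⁷ × 0.408 × 0.03648) / (2 × 0.123) = 7.61×10⁻⁸ T.

B ≈ 0.0761 μT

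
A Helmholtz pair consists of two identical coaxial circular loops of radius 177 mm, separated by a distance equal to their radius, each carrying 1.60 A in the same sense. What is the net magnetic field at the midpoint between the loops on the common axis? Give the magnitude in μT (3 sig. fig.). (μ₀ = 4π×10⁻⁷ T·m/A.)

B ≈ 8.13 μT

Each loop contributes B = μ₀IR²/[2(R²+z²)^(3/2)] on the axis, with z measured from that loop.
Loop 1 (z = 0.0885 m): B₁ = 4.06×10⁻⁶ T. Loop 2 (z = 0.0885 m): B₂ = 4.06×10⁻⁶ T.
The fields add: B = B₁ + B₂ = 8.13×10⁻⁶ T.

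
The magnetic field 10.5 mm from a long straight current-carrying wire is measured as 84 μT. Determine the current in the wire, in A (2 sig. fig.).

I ≈ 4.4 A

For a long straight wire B = μ₀I/(2πd), so I = 2πdB/μ₀.
I = 2π × 0.0105 × 8.40×10⁻⁵ / (4π×10⁻⁷) = 4.41 A.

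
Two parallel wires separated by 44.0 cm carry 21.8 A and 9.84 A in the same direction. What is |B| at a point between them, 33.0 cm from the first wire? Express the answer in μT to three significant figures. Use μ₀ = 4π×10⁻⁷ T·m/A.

Each long wire gives B = μ₀I/(2πd). Distances are d₁ = 0.33 m and d₂ = 0.11 m.
B₁ = 1.32×10⁻⁵ T, B₂ = 1.79×10⁻⁵ T.
Between parallel currents the two contributions point in opposite directions, so they subtract. B = |B₁ − B₂| = |1.32×10⁻⁵ − 1.79×10⁻⁵| = 4.68×10⁻⁶ T.

B ≈ 4.68 μT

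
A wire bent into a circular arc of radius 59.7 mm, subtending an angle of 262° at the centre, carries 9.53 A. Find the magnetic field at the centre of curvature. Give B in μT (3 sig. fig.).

B ≈ 73.0 μT

The Biot–Savart field of a circular arc at its centre is B = μ₀Iφ/(4πR), with φ = 4.573 rad.
B = (4π×10⁻⁷ × 9.53 × 4.573) / (4π × 0.0597) = 7.30×10⁻⁵ T.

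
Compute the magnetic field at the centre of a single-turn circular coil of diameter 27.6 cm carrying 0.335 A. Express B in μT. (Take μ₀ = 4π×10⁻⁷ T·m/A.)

B ≈ 1.53 μT

At the centre of a circular loop the Biot–Savart law gives B = μ₀I/(2R) (so R = 0.138 m).
B = (4π×10⁻⁷ × 0.335) / (2 × 0.138) = 1.53×10⁻⁶ T.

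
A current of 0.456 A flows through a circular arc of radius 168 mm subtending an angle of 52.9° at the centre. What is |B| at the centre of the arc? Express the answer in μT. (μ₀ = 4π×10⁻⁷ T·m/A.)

B ≈ 0.251 μT

The Biot–Savart field of a circular arc at its centre is B = μ₀Iφ/(4πR), with φ = 0.9233 rad.
B = (4π×10⁻⁷ × 0.456 × 0.9233) / (4π × 0.168) = 2.51×10⁻⁷ T.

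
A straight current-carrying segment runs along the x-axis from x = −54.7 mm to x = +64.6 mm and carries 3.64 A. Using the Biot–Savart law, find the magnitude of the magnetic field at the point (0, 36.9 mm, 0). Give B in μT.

For a finite straight segment, B = (μ₀I/4πd)(sinθ₁ + sinθ₂), where θ₁, θ₂ are the angles from the perpendicular to each end.
The perpendicular distance is d = 0.0369 m; the end-offsets along the wire are a = 0.0547 m and b = 0.0646 m.
sinθ₁ = 0.0547/√(0.0547²+0.0369²) = 0.8290; sinθ₂ = 0.0646/√(0.0646²+0.0369²) = 0.8683.
B = (4π×10⁻⁷ × 3.64) / (4π × 0.0369) × (0.8290 + 0.8683) = 1.67×10⁻⁵ T.

B ≈ 16.7 μT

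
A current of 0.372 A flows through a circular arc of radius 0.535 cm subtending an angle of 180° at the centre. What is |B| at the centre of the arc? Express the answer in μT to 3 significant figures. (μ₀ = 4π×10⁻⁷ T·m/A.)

The Biot–Savart field of a circular arc at its centre is B = μ₀Iφ/(4πR), with φ = 3.142 rad.
B = (4π×10⁻⁷ × 0.372 × 3.142) / (4π × 0.00535) = 2.18×10⁻⁵ T.

B ≈ 21.8 μT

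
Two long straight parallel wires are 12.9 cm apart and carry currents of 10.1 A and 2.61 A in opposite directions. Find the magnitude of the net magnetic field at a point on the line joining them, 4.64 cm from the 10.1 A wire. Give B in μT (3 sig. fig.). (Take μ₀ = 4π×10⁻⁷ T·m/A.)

B ≈ 49.9 μT

Each long wire gives B = μ₀I/(2πd). Distances are d₁ = 0.0464 m and d₂ = 0.0826 m.
B₁ = 4.35×10⁻⁵ T, B₂ = 6.32×10⁻⁶ T.
Between antiparallel currents both contributions point the same way, so they add. B = B₁ + B₂ = 4.35×10⁻⁵ + 6.32×10⁻⁶ = 4.99×10⁻⁵ T.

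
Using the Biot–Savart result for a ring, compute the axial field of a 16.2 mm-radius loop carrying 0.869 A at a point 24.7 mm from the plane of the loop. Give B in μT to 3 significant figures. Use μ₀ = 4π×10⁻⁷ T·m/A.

B ≈ 5.56 μT

On the axis of a circular loop, B = μ₀IR² / [2(R²+z²)^(3/2)].
R² + z² = (0.0162)² + (0.0247)² = 0.0008725 m², and (R²+z²)^(3/2) = 2.58×10⁻⁵ m³.
B = (4π×10⁻⁷ × 0.869 × 0.0002624) / (2 × 2.58×10⁻⁵) = 5.56×10⁻⁶ T.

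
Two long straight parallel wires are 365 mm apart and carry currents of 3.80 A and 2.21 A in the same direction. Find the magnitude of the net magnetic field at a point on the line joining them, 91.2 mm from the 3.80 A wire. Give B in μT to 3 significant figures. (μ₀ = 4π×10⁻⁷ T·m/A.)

Each long wire gives B = μ₀I/(2πd). Distances are d₁ = 0.0912 m and d₂ = 0.2738 m.
B₁ = 8.33×10⁻⁶ T, B₂ = 1.61×10⁻⁶ T.
Between parallel currents the two contributions point in opposite directions, so they subtract. B = |B₁ − B₂| = |8.33×10⁻⁶ − 1.61×10⁻⁶| = 6.72×10⁻⁶ T.

B ≈ 6.72 μT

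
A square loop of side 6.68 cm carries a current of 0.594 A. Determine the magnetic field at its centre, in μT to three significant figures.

B ≈ 10.1 μT

Each side is a finite straight segment at perpendicular distance d = a/(2 tan(π/4)) = 0.0334 m from the centre, with end-angles ±π/4.
One side contributes B₁ = (μ₀I/4πd)·2 sin(π/4) = 2.52×10⁻⁶ T.
All 4 sides add in the same direction: B = 4 × 2.52×10⁻⁶ = 1.01×10⁻⁵ T.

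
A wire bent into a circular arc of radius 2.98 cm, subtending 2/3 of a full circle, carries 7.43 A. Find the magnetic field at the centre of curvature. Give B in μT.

B ≈ 104 μT

The Biot–Savart field of a circular arc at its centre is B = μ₀Iφ/(4πR), with φ = 4.189 rad.
B = (4π×10⁻⁷ × 7.43 × 4.189) / (4π × 0.0298) = 1.04×10⁻⁴ T.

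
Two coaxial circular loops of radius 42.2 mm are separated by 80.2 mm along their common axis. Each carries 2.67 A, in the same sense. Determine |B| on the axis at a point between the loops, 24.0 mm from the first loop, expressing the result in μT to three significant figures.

B ≈ 34.7 μT

Each loop contributes B = μ₀IR²/[2(R²+z²)^(3/2)] on the axis, with z measured from that loop.
Loop 1 (z = 0.024 m): B₁ = 2.61×10⁻⁵ T. Loop 2 (z = 0.0562 m): B₂ = 8.61×10⁻⁶ T.
The fields add: B = B₁ + B₂ = 3.47×10⁻⁵ T.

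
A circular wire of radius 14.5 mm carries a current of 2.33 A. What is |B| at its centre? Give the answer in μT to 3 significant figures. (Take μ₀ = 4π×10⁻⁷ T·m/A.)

B ≈ 101 μT

At the centre of a circular loop the Biot–Savart law gives B = μ₀I/(2R).
B = (4π×10⁻⁷ × 2.33) / (2 × 0.0145) = 1.01×10⁻⁴ T.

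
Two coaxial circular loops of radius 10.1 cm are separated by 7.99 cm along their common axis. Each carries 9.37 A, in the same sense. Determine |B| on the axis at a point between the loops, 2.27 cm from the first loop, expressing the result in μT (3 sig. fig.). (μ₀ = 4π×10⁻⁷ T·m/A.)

Each loop contributes B = μ₀IR²/[2(R²+z²)^(3/2)] on the axis, with z measured from that loop.
Loop 1 (z = 0.0227 m): B₁ = 5.41×10⁻⁵ T. Loop 2 (z = 0.0572 m): B₂ = 3.84×10⁻⁵ T.
The fields add: B = B₁ + B₂ = 9.25×10⁻⁵ T.

B ≈ 92.5 μT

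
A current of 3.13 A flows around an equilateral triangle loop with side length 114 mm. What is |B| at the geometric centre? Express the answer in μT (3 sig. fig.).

Each side is a finite straight segment at perpendicular distance d = a/(2 tan(π/3)) = 0.03291 m from the centre, with end-angles ±π/3.
One side contributes B₁ = (μ₀I/4πd)·2 sin(π/3) = 1.65×10⁻⁵ T.
All 3 sides add in the same direction: B = 3 × 1.65×10⁻⁵ = 4.94×10⁻⁵ T.

B ≈ 49.4 μT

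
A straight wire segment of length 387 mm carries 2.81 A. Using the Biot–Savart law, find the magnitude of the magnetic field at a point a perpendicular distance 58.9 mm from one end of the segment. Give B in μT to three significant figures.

B ≈ 4.72 μT

For a finite straight segment, B = (μ₀I/4πd)(sinθ₁ + sinθ₂), where θ₁, θ₂ are the angles from the perpendicular to each end.
The perpendicular foot is at one end, so the two end-offsets along the wire are 0 and L = 0.387 m.
sinθ₁ = 0/√(0²+0.0589²) = 0.0000; sinθ₂ = 0.387/√(0.387²+0.0589²) = 0.9886.
B = (4π×10⁻⁷ × 2.81) / (4π × 0.0589) × (0.0000 + 0.9886) = 4.72×10⁻⁶ T.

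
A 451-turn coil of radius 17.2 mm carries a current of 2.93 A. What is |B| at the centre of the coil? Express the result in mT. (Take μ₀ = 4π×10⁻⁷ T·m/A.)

For an N-turn flat coil, B = Nμ₀I/(2R) with R = 0.0172 m.
B = 451 × 1.07×10⁻⁴ T = 4.83×10⁻² T.

B ≈ 48.3 mT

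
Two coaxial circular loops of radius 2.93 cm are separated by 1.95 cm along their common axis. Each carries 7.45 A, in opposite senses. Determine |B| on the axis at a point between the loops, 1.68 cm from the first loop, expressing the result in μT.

B ≈ 53.4 μT

Each loop contributes B = μ₀IR²/[2(R²+z²)^(3/2)] on the axis, with z measured from that loop.
Loop 1 (z = 0.0168 m): B₁ = 1.04×10⁻⁴ T. Loop 2 (z = 0.0027 m): B₂ = 1.58×10⁻⁴ T.
The fields oppose: B = |B₁ − B₂| = 5.34×10⁻⁵ T.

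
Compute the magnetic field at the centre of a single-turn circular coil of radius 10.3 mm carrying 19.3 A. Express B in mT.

B ≈ 1.18 mT

At the centre of a circular loop the Biot–Savart law gives B = μ₀I/(2R).
B = (4π×10⁻⁷ × 19.3) / (2 × 0.0103) = 1.18×10⁻³ T.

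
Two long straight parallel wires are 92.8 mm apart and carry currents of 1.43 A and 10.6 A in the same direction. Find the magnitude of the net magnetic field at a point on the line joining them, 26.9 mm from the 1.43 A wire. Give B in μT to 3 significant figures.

Each long wire gives B = μ₀I/(2πd). Distances are d₁ = 0.0269 m and d₂ = 0.0659 m.
B₁ = 1.06×10⁻⁵ T, B₂ = 3.22×10⁻⁵ T.
Between parallel currents the two contributions point in opposite directions, so they subtract. B = |B₁ − B₂| = |1.06×10⁻⁵ − 3.22×10⁻⁵| = 2.15×10⁻⁵ T.

B ≈ 21.5 μT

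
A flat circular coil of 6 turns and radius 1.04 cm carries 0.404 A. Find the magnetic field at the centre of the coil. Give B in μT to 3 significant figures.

B ≈ 146 μT

For an N-turn flat coil, B = Nμ₀I/(2R) with R = 0.0104 m.
B = 6 × 2.44×10⁻⁵ T = 1.46×10⁻⁴ T.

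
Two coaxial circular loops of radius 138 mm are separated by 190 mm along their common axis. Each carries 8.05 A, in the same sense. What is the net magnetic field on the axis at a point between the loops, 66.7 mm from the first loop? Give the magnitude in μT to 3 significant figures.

B ≈ 41.9 μT

Each loop contributes B = μ₀IR²/[2(R²+z²)^(3/2)] on the axis, with z measured from that loop.
Loop 1 (z = 0.0667 m): B₁ = 2.68×10⁻⁵ T. Loop 2 (z = 0.1233 m): B₂ = 1.52×10⁻⁵ T.
The fields add: B = B₁ + B₂ = 4.19×10⁻⁵ T.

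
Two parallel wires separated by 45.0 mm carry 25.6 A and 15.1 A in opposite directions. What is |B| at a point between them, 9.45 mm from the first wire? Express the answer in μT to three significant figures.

Each long wire gives B = μ₀I/(2πd). Distances are d₁ = 0.00945 m and d₂ = 0.03555 m.
B₁ = 5.42×10⁻⁴ T, B₂ = 8.50×10⁻⁵ T.
Between antiparallel currents both contributions point the same way, so they add. B = B₁ + B₂ = 5.42×10⁻⁴ + 8.50×10⁻⁵ = 6.27×10⁻⁴ T.

B ≈ 627 μT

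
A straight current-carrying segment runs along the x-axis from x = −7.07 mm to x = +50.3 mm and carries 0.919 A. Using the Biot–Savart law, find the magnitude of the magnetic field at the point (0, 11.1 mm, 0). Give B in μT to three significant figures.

For a finite straight segment, B = (μ₀I/4πd)(sinθ₁ + sinθ₂), where θ₁, θ₂ are the angles from the perpendicular to each end.
The perpendicular distance is d = 0.0111 m; the end-offsets along the wire are a = 0.00707 m and b = 0.0503 m.
sinθ₁ = 0.00707/√(0.00707²+0.0111²) = 0.5372; sinθ₂ = 0.0503/√(0.0503²+0.0111²) = 0.9765.
B = (4π×10⁻⁷ × 0.919) / (4π × 0.0111) × (0.5372 + 0.9765) = 1.25×10⁻⁵ T.

B ≈ 12.5 μT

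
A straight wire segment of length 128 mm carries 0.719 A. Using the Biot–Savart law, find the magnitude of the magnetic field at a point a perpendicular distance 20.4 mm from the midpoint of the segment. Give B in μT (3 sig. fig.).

For a finite straight segment, B = (μ₀I/4πd)(sinθ₁ + sinθ₂), where θ₁, θ₂ are the angles from the perpendicular to each end.
The perpendicular from the point meets the wire at its midpoint, so each end is L/2 = 0.064 m away along the wire.
sinθ₁ = 0.064/√(0.064²+0.0204²) = 0.9528; sinθ₂ = 0.064/√(0.064²+0.0204²) = 0.9528.
B = (4π×10⁻⁷ × 0.719) / (4π × 0.0204) × (0.9528 + 0.9528) = 6.72×10⁻⁶ T.

B ≈ 6.72 μT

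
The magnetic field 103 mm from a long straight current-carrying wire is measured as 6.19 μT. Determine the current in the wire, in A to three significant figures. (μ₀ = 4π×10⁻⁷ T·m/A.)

For a long straight wire B = μ₀I/(2πd), so I = 2πdB/μ₀.
I = 2π × 0.103 × 6.19×10⁻⁶ / (4π×10⁻⁷) = 3.19 A.

I ≈ 3.19 A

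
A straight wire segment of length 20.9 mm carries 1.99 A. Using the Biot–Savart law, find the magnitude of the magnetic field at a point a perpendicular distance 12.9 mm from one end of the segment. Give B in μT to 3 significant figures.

For a finite straight segment, B = (μ₀I/4πd)(sinθ₁ + sinθ₂), where θ₁, θ₂ are the angles from the perpendicular to each end.
The perpendicular foot is at one end, so the two end-offsets along the wire are 0 and L = 0.0209 m.
sinθ₁ = 0/√(0²+0.0129²) = 0.0000; sinθ₂ = 0.0209/√(0.0209²+0.0129²) = 0.8510.
B = (4π×10⁻⁷ × 1.99) / (4π × 0.0129) × (0.0000 + 0.8510) = 1.31×10⁻⁵ T.

B ≈ 13.1 μT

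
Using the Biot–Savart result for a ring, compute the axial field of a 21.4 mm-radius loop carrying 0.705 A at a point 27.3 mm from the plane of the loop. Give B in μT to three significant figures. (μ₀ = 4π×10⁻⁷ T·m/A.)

On the axis of a circular loop, B = μ₀IR² / [2(R²+z²)^(3/2)].
R² + z² = (0.0214)² + (0.0273)² = 0.001203 m², and (R²+z²)^(3/2) = 4.17×10⁻⁵ m³.
B = (4π×10⁻⁷ × 0.705 × 0.000458) / (2 × 4.17×10⁻⁵) = 4.86×10⁻⁶ T.

B ≈ 4.86 μT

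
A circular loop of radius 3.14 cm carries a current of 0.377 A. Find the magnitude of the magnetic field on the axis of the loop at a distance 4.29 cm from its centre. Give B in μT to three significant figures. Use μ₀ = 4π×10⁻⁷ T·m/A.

B ≈ 1.55 μT

On the axis of a circular loop, B = μ₀IR² / [2(R²+z²)^(3/2)].
R² + z² = (0.0314)² + (0.0429)² = 0.002826 m², and (R²+z²)^(3/2) = 1.50×10⁻⁴ m³.
B = (4π×10⁻⁷ × 0.377 × 0.000986) / (2 × 1.50×10⁻⁴) = 1.55×10⁻⁶ T.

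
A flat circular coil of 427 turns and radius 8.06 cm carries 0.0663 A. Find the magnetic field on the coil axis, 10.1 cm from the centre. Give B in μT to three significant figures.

For an N-turn flat coil, B = Nμ₀IR²/[2(R²+z²)^(3/2)] with R = 0.0806 m, z = 0.101 m.
B = 427 × 1.25×10⁻⁷ T = 5.36×10⁻⁵ T.

B ≈ 53.6 μT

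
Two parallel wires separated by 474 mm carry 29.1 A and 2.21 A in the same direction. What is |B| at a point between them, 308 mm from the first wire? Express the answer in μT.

Each long wire gives B = μ₀I/(2πd). Distances are d₁ = 0.308 m and d₂ = 0.166 m.
B₁ = 1.89×10⁻⁵ T, B₂ = 2.66×10⁻⁶ T.
Between parallel currents the two contributions point in opposite directions, so they subtract. B = |B₁ − B₂| = |1.89×10⁻⁵ − 2.66×10⁻⁶| = 1.62×10⁻⁵ T.

B ≈ 16.2 μT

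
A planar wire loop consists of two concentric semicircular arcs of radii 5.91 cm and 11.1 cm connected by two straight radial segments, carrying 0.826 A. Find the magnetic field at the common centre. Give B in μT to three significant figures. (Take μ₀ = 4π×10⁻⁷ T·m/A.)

B ≈ 2.05 μT

The radial connectors point toward the centre, so dl × r̂ = 0 and they contribute nothing.
Each semicircle gives μ₀I/(4R): inner arc 4.39×10⁻⁶ T, outer arc 2.34×10⁻⁶ T.
The two arcs carry current in opposite angular senses, so their fields oppose: B = |4.39×10⁻⁶ − 2.34×10⁻⁶| = 2.05×10⁻⁶ T.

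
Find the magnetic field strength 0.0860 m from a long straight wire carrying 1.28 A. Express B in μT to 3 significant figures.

For an infinitely long straight wire, B = μ₀I/(2πd).
B = (4π×10⁻⁷ × 1.28) / (2π × 0.086) = 2.98×10⁻⁶ T.

B ≈ 2.98 μT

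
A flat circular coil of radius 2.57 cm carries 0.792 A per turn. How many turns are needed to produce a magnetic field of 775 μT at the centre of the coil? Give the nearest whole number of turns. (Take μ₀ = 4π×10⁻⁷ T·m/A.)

N = 40

For an N-turn coil, B = Nμ₀I/(2R). A single turn gives B₁ = 1.94×10⁻⁵ T with R = 0.0257 m.
N = B/B₁ = 7.75×10⁻⁴ / 1.94×10⁻⁵ = 40.02.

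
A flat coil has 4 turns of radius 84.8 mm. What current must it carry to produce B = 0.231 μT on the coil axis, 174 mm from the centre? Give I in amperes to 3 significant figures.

I ≈ 0.0927 A

For an N-turn coil, B = Nμ₀IR²/[2(R²+z²)^(3/2)] with R = 0.0848 m, z = 0.174 m, so I = 2B(R²+z²)^(3/2)/(Nμ₀R²) = 2 × 2.31×10⁻⁷ × 7.25×10⁻³ / (4 × 4π×10⁻⁷ × 0.007191) = 9.27×10⁻² A.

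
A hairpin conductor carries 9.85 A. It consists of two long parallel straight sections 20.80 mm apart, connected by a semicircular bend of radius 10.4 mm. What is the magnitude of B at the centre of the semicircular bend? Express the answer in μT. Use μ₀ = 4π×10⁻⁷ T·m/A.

B ≈ 487 μT

The semicircular arc contributes B_arc = μ₀I·π/(4πR) = μ₀I/(4R) = 2.98×10⁻⁴ T.
Each semi-infinite lead is at perpendicular distance R = 0.0104 m from the centre, with the perpendicular foot at its near end, so it contributes μ₀I/(4πR); both point the same way, together 1.89×10⁻⁴ T.
Arc and leads all point the same direction: B = 2.98×10⁻⁴ + 1.89×10⁻⁴ = 4.87×10⁻⁴ T.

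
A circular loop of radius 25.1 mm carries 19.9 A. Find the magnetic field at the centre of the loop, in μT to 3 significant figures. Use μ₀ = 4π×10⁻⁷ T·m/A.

At the centre of a circular loop the Biot–Savart law gives B = μ₀I/(2R).
B = (4π×10⁻⁷ × 19.9) / (2 × 0.0251) = 4.98×10⁻⁴ T.

B ≈ 498 μT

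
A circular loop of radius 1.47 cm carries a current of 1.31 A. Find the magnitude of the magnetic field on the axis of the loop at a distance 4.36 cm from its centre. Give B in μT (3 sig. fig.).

On the axis of a circular loop, B = μ₀IR² / [2(R²+z²)^(3/2)].
R² + z² = (0.0147)² + (0.0436)² = 0.002117 m², and (R²+z²)^(3/2) = 9.74×10⁻⁵ m³.
B = (4π×10⁻⁷ × 1.31 × 0.0002161) / (2 × 9.74×10⁻⁵) = 1.83×10⁻⁶ T.

B ≈ 1.83 μT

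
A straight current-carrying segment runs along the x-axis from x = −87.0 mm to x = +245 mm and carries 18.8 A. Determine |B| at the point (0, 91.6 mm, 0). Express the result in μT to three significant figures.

For a finite straight segment, B = (μ₀I/4πd)(sinθ₁ + sinθ₂), where θ₁, θ₂ are the angles from the perpendicular to each end.
The perpendicular distance is d = 0.0916 m; the end-offsets along the wire are a = 0.087 m and b = 0.245 m.
sinθ₁ = 0.087/√(0.087²+0.0916²) = 0.6887; sinθ₂ = 0.245/√(0.245²+0.0916²) = 0.9367.
B = (4π×10⁻⁷ × 18.8) / (4π × 0.0916) × (0.6887 + 0.9367) = 3.34×10⁻⁵ T.

B ≈ 33.4 μT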